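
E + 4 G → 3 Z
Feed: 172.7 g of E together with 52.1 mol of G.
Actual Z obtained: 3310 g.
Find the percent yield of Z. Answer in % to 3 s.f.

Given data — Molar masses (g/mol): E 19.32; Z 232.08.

n(E) = 172.7 / 19.32 = 8.939 mol
n(G) = 52.10 mol
n/ν for E = 8.939/1 = 8.939
n/ν for G = 52.10/4 = 13.03
Smallest n/ν is E → limiting reagent.
theoretical n(Z) = (3/1) × 8.939 = 26.82 mol → 6224 g
% yield = 3310 / 6224 × 100 = 53.18 %

53.2 %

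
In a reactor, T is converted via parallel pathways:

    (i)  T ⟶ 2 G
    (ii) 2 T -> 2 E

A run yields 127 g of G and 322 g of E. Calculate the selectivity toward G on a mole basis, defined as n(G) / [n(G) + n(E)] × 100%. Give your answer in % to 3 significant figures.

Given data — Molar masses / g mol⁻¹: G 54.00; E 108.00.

44.1 %

n(G) = 127 / 54.00 = 2.352 mol
n(E) = 322 / 108.00 = 2.981 mol
selectivity = 2.352/(2.352+2.981) × 100 = 44.10 %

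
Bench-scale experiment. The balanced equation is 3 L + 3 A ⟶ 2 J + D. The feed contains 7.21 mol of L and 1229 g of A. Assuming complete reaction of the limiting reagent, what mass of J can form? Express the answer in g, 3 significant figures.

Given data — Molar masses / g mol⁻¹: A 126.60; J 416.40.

n(L) = 7.210 mol
n(A) = 1229 / 126.60 = 9.708 mol
n/ν → L: 2.403, A: 3.236; L is limiting.
n(J) = (2/3) × 7.210 = 4.807 mol
mass = 4.807 × 416.40 = 2002 g

2000 g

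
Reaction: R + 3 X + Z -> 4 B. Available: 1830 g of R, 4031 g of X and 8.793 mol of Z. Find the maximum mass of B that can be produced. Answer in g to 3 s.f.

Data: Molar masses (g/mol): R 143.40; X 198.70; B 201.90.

5460 g

n(R) = 1830 / 143.40 = 12.76 mol
n(X) = 4031 / 198.70 = 20.29 mol
n(Z) = 8.793 mol
n/ν for R = 12.76/1 = 12.76
n/ν for X = 20.29/3 = 6.763
n/ν for Z = 8.793/1 = 8.793
Smallest n/ν is X → limiting reagent.
n(B) = (4/3) × 20.29 = 27.05 mol
mass = 27.05 × 201.90 = 5461 g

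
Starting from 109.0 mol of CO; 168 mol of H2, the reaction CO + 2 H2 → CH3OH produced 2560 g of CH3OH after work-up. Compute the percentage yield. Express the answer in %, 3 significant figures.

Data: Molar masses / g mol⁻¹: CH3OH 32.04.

n(CO) = 109.0 mol
n(H2) = 168.0 mol
n/ν for CO = 109.0/1 = 109.0
n/ν for H2 = 168.0/2 = 84.00
Smallest n/ν is H2 → limiting reagent.
theoretical n(CH3OH) = (1/2) × 168.0 = 84.00 mol → 2691 g
% yield = 2560 / 2691 × 100 = 95.13 %

95.1 %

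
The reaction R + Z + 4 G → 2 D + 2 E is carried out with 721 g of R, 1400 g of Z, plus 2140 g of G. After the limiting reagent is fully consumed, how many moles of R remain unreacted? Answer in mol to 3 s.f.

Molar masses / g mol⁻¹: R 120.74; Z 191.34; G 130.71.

1.88 mol

n(R) = 721.0 / 120.74 = 5.972 mol
n(Z) = 1400 / 191.34 = 7.317 mol
n(G) = 2140 / 130.71 = 16.37 mol
n/ν for R = 5.972/1 = 5.972
n/ν for Z = 7.317/1 = 7.317
n/ν for G = 16.37/4 = 4.093
Smallest n/ν is G → limiting reagent.
R consumed = (1/4) × 16.37 = 4.093 mol
R remaining = 5.972 − 4.093 = 1.879 mol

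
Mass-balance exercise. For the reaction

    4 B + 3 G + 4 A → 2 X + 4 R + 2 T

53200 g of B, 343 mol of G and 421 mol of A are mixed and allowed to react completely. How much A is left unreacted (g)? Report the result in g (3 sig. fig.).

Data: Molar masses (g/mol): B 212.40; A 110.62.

18900 g

n(B) = 53200 / 212.40 = 250.5 mol
n(G) = 343.0 mol
n(A) = 421.0 mol
n/ν for B = 250.5/4 = 62.63
n/ν for G = 343.0/3 = 114.3
n/ν for A = 421.0/4 = 105.3
Smallest n/ν is B → limiting reagent.
A consumed = (4/4) × 250.5 = 250.5 mol
A remaining = 421.0 − 250.5 = 170.5 mol
mass = 170.5 × 110.62 = 18860 g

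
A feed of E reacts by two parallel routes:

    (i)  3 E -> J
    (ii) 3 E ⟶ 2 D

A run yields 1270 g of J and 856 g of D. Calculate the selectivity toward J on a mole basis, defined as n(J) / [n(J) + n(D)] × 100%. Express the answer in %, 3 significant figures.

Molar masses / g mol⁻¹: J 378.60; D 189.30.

42.6 %

n(J) = 1270 / 378.60 = 3.354 mol
n(D) = 856 / 189.30 = 4.522 mol
selectivity = 3.354/(3.354+4.522) × 100 = 42.59 %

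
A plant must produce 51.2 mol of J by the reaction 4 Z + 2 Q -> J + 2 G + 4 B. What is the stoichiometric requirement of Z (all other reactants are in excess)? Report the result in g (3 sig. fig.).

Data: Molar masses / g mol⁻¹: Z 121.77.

n(J) = 51.20 mol
n(Z) = (4/1) × 51.20 = 204.8 mol
mass = 204.8 × 121.77 = 24940 g

24900 g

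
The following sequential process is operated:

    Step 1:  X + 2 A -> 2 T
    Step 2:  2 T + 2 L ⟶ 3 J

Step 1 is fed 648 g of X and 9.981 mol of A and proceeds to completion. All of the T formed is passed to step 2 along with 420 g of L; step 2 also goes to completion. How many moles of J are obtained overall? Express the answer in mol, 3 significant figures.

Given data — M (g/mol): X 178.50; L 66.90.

9.42 mol

Step 1:
n(X) = 648.0 / 178.50 = 3.630 mol
n(A) = 9.981 mol
n/ν → X: 3.630, A: 4.991; X is limiting.
n(T) produced = (2/1) × 3.630 = 7.260 mol
Step 2:
n(T) available = 7.260 mol
n(L) = 420.0 / 66.90 = 6.278 mol
n/ν → T: 3.630, L: 3.139; L is limiting.
n(J) = (3/2) × 6.278 = 9.417 mol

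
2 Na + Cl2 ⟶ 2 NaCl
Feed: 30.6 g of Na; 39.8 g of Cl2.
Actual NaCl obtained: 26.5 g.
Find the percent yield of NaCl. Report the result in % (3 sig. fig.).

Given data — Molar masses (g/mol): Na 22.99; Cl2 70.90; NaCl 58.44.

n(Na) = 30.60 / 22.99 = 1.331 mol
n(Cl2) = 39.80 / 70.90 = 0.5614 mol
n/ν → Na: 0.6655, Cl2: 0.5614; Cl2 is limiting.
theoretical n(NaCl) = (2/1) × 0.5614 = 1.123 mol → 65.63 g
% yield = 26.5 / 65.63 × 100 = 40.38 %

40.4 %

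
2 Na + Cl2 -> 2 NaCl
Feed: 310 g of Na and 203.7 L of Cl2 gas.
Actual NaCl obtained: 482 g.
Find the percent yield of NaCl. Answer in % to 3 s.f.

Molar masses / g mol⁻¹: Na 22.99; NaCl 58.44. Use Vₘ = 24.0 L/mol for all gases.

61.2 %

n(Na) = 310.0 / 22.99 = 13.48 mol
n(Cl2) = 203.7 / 24.0 = 8.488 mol
n/ν for Na = 13.48/2 = 6.740
n/ν for Cl2 = 8.488/1 = 8.488
Smallest n/ν is Na → limiting reagent.
theoretical n(NaCl) = (2/2) × 13.48 = 13.48 mol → 787.8 g
% yield = 482 / 787.8 × 100 = 61.18 %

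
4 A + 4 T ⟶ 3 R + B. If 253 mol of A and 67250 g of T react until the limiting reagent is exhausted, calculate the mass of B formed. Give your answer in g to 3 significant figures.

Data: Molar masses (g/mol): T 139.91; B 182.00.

11500 g

n(A) = 253.0 mol
n(T) = 67250 / 139.91 = 480.7 mol
n/ν for A = 253.0/4 = 63.25
n/ν for T = 480.7/4 = 120.2
Smallest n/ν is A → limiting reagent.
n(B) = (1/4) × 253.0 = 63.25 mol
mass = 63.25 × 182.00 = 11510 g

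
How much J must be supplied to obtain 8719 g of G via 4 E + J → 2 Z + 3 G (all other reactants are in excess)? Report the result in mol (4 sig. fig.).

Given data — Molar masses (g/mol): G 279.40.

n(G) = 8719 / 279.40 = 31.21 mol
n(J) = (1/3) × 31.21 = 10.40 mol

10.40 mol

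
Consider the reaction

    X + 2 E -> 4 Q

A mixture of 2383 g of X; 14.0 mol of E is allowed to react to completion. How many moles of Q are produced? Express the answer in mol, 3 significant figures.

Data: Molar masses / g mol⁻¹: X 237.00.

28.0 mol

n(X) = 2383 / 237.00 = 10.05 mol
n(E) = 14.00 mol
n/ν for X = 10.05/1 = 10.05
n/ν for E = 14.00/2 = 7.000
Smallest n/ν is E → limiting reagent.
n(Q) = (4/2) × 14.00 = 28.00 mol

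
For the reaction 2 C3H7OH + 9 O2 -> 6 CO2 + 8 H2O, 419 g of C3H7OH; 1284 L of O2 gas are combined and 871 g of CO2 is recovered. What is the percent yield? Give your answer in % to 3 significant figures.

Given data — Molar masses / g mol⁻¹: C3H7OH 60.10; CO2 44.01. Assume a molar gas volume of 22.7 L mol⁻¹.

n(C3H7OH) = 419.0 / 60.10 = 6.972 mol
n(O2) = 1284 / 22.7 = 56.56 mol
n/ν for C3H7OH = 6.972/2 = 3.486
n/ν for O2 = 56.56/9 = 6.284
Smallest n/ν is C3H7OH → limiting reagent.
theoretical n(CO2) = (6/2) × 6.972 = 20.92 mol → 920.7 g
% yield = 871 / 920.7 × 100 = 94.60 %

94.6 %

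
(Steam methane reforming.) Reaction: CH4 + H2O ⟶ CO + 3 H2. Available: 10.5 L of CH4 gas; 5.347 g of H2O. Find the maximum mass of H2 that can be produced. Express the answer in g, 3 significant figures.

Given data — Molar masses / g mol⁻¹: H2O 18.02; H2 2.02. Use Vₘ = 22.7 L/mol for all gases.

1.80 g

n(CH4) = 10.50 / 22.7 = 0.4626 mol
n(H2O) = 5.347 / 18.02 = 0.2967 mol
n/ν → CH4: 0.4626, H2O: 0.2967; H2O is limiting.
n(H2) = (3/1) × 0.2967 = 0.8901 mol
mass = 0.8901 × 2.02 = 1.798 g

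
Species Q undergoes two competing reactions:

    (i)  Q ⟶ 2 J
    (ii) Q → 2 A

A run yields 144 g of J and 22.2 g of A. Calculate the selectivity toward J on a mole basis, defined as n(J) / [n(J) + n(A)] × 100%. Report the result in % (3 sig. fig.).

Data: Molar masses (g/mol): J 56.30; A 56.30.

n(J) = 144 / 56.30 = 2.558 mol
n(A) = 22.2 / 56.30 = 0.3943 mol
selectivity = 2.558/(2.558+0.3943) × 100 = 86.64 %

86.6 %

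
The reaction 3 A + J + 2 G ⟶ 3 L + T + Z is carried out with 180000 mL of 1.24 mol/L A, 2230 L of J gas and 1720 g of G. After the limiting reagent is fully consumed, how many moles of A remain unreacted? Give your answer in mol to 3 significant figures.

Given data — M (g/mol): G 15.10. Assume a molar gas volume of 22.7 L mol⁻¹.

52.3 mol

n(A) = 1.24 × 180000/1000 = 223.2 mol
n(J) = 2230 / 22.7 = 98.24 mol
n(G) = 1720 / 15.10 = 113.9 mol
n/ν → A: 74.40, J: 98.24, G: 56.95; G is limiting.
A consumed = (3/2) × 113.9 = 170.9 mol
A remaining = 223.2 − 170.9 = 52.30 mol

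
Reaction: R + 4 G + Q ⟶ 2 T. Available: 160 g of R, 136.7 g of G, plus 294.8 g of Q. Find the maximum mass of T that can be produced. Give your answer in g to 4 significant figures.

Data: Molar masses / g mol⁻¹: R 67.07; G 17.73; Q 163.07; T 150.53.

544.3 g

n(R) = 160.0 / 67.07 = 2.386 mol
n(G) = 136.7 / 17.73 = 7.710 mol
n(Q) = 294.8 / 163.07 = 1.808 mol
n/ν for R = 2.386/1 = 2.386
n/ν for G = 7.710/4 = 1.928
n/ν for Q = 1.808/1 = 1.808
Smallest n/ν is Q → limiting reagent.
n(T) = (2/1) × 1.808 = 3.616 mol
mass = 3.616 × 150.53 = 544.3 g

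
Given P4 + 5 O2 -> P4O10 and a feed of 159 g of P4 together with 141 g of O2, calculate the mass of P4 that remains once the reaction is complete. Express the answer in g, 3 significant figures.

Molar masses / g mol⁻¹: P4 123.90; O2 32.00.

n(P4) = 159.0 / 123.90 = 1.283 mol
n(O2) = 141.0 / 32.00 = 4.406 mol
n/ν → P4: 1.283, O2: 0.8812; O2 is limiting.
P4 consumed = (1/5) × 4.406 = 0.8812 mol
P4 remaining = 1.283 − 0.8812 = 0.4018 mol
mass = 0.4018 × 123.90 = 49.78 g

49.8 g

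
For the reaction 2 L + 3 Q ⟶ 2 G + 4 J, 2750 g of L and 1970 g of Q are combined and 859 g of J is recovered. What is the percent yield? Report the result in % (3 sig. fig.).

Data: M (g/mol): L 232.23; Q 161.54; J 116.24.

45.4 %

n(L) = 2750 / 232.23 = 11.84 mol
n(Q) = 1970 / 161.54 = 12.20 mol
n/ν for L = 11.84/2 = 5.920
n/ν for Q = 12.20/3 = 4.067
Smallest n/ν is Q → limiting reagent.
theoretical n(J) = (4/3) × 12.20 = 16.27 mol → 1891 g
% yield = 859 / 1891 × 100 = 45.43 %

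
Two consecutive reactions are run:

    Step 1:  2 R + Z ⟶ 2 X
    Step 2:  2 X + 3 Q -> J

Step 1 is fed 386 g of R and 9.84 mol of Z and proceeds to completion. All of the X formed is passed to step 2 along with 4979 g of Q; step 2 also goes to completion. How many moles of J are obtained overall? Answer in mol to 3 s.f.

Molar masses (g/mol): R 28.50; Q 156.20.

6.77 mol

Step 1:
n(R) = 386.0 / 28.50 = 13.54 mol
n(Z) = 9.840 mol
n/ν for R = 13.54/2 = 6.770
n/ν for Z = 9.840/1 = 9.840
Smallest n/ν is R → limiting reagent.
n(X) produced = (2/2) × 13.54 = 13.54 mol
Step 2:
n(X) available = 13.54 mol
n(Q) = 4979 / 156.20 = 31.88 mol
n/ν for X = 13.54/2 = 6.770
n/ν for Q = 31.88/3 = 10.63
Smallest n/ν is X → limiting reagent.
n(J) = (1/2) × 13.54 = 6.770 mol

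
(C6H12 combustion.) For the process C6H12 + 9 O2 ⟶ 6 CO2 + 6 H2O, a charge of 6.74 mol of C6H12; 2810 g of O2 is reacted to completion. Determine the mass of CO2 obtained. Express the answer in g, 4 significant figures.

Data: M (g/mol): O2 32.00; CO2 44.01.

1780 g

n(C6H12) = 6.740 mol
n(O2) = 2810 / 32.00 = 87.81 mol
n/ν → C6H12: 6.740, O2: 9.757; C6H12 is limiting.
n(CO2) = (6/1) × 6.740 = 40.44 mol
mass = 40.44 × 44.01 = 1780 g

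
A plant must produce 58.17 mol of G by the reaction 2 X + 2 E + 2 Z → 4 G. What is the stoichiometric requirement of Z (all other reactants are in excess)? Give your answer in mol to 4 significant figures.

n(G) = 58.17 mol
n(Z) = (2/4) × 58.17 = 29.09 mol

29.09 mol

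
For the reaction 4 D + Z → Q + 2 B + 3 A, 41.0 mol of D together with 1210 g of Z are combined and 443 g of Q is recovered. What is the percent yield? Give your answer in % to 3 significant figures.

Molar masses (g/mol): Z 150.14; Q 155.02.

n(D) = 41.00 mol
n(Z) = 1210 / 150.14 = 8.059 mol
n/ν for D = 41.00/4 = 10.25
n/ν for Z = 8.059/1 = 8.059
Smallest n/ν is Z → limiting reagent.
theoretical n(Q) = (1/1) × 8.059 = 8.059 mol → 1249 g
% yield = 443 / 1249 × 100 = 35.47 %

35.5 %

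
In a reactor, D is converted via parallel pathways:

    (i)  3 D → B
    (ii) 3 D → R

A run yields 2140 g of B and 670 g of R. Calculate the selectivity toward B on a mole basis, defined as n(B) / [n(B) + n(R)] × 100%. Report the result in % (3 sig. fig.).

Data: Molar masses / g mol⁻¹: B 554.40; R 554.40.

n(B) = 2140 / 554.40 = 3.860 mol
n(R) = 670 / 554.40 = 1.209 mol
selectivity = 3.860/(3.860+1.209) × 100 = 76.15 %

76.2 %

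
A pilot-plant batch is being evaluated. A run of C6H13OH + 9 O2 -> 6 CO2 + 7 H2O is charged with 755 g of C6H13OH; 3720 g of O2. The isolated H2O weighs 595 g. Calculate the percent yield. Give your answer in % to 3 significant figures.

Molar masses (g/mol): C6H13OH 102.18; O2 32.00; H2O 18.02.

63.8 %

n(C6H13OH) = 755.0 / 102.18 = 7.389 mol
n(O2) = 3720 / 32.00 = 116.3 mol
n/ν for C6H13OH = 7.389/1 = 7.389
n/ν for O2 = 116.3/9 = 12.92
Smallest n/ν is C6H13OH → limiting reagent.
theoretical n(H2O) = (7/1) × 7.389 = 51.72 mol → 932.0 g
% yield = 595 / 932.0 × 100 = 63.84 %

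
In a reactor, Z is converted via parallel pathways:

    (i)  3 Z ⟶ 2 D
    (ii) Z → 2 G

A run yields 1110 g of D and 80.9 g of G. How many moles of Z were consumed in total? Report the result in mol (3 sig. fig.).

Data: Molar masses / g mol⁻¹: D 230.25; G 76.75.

n(D) = 1110 / 230.25 = 4.821 mol
n(G) = 80.9 / 76.75 = 1.054 mol
n(Z) via (i) = (3/2)×4.821 = 7.232 mol
n(Z) via (ii) = (1/2)×1.054 = 0.5270 mol
total n(Z) = 7.232 + 0.5270 = 7.759 mol

7.76 mol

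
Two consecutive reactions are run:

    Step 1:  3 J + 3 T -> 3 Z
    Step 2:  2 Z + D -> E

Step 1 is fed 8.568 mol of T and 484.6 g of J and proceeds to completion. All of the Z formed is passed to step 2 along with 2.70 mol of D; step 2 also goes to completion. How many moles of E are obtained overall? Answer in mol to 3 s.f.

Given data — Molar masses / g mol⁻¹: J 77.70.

2.70 mol

Step 1:
n(T) = 8.568 mol
n(J) = 484.6 / 77.70 = 6.237 mol
n/ν → T: 2.856, J: 2.079; J is limiting.
n(Z) produced = (3/3) × 6.237 = 6.237 mol
Step 2:
n(Z) available = 6.237 mol
n(D) = 2.700 mol
n/ν → Z: 3.119, D: 2.700; D is limiting.
n(E) = (1/1) × 2.700 = 2.700 mol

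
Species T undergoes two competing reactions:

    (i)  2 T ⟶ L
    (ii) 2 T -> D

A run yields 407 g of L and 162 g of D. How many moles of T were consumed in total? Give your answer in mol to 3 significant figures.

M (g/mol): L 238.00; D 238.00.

4.78 mol

n(L) = 407 / 238.00 = 1.710 mol
n(D) = 162 / 238.00 = 0.6807 mol
n(T) via (i) = (2/1)×1.710 = 3.420 mol
n(T) via (ii) = (2/1)×0.6807 = 1.361 mol
total n(T) = 3.420 + 1.361 = 4.781 mol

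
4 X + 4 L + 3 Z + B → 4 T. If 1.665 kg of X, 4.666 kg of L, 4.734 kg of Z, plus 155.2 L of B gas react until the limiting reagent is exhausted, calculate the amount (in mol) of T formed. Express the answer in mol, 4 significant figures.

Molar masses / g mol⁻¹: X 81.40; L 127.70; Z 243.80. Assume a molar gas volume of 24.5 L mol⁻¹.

20.45 mol

n(X) = 1.665×1000 / 81.40 = 20.45 mol
n(L) = 4.666×1000 / 127.70 = 36.54 mol
n(Z) = 4.734×1000 / 243.80 = 19.42 mol
n(B) = 155.2 / 24.5 = 6.335 mol
n/ν for X = 20.45/4 = 5.113
n/ν for L = 36.54/4 = 9.135
n/ν for Z = 19.42/3 = 6.473
n/ν for B = 6.335/1 = 6.335
Smallest n/ν is X → limiting reagent.
n(T) = (4/4) × 20.45 = 20.45 mol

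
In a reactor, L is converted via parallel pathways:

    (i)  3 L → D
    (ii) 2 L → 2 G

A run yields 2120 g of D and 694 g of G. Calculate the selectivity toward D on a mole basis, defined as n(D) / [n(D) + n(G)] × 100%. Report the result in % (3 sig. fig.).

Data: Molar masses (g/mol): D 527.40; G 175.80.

n(D) = 2120 / 527.40 = 4.020 mol
n(G) = 694 / 175.80 = 3.948 mol
selectivity = 4.020/(4.020+3.948) × 100 = 50.45 %

50.5 %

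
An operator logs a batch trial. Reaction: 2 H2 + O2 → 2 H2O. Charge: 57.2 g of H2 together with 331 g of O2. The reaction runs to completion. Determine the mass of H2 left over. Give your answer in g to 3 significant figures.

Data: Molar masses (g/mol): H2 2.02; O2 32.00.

15.4 g

n(H2) = 57.20 / 2.02 = 28.32 mol
n(O2) = 331.0 / 32.00 = 10.34 mol
n/ν for H2 = 28.32/2 = 14.16
n/ν for O2 = 10.34/1 = 10.34
Smallest n/ν is O2 → limiting reagent.
H2 consumed = (2/1) × 10.34 = 20.68 mol
H2 remaining = 28.32 − 20.68 = 7.640 mol
mass = 7.640 × 2.02 = 15.43 g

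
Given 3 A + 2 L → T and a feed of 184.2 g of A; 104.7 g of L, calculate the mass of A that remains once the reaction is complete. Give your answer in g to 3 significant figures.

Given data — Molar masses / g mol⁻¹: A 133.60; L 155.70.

49.4 g

n(A) = 184.2 / 133.60 = 1.379 mol
n(L) = 104.7 / 155.70 = 0.6724 mol
n/ν → A: 0.4597, L: 0.3362; L is limiting.
A consumed = (3/2) × 0.6724 = 1.009 mol
A remaining = 1.379 − 1.009 = 0.3700 mol
mass = 0.3700 × 133.60 = 49.43 g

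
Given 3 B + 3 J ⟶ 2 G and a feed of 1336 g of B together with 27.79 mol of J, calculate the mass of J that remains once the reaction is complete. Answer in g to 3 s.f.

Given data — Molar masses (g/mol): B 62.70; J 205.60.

1330 g

n(B) = 1336 / 62.70 = 21.31 mol
n(J) = 27.79 mol
n/ν → B: 7.103, J: 9.263; B is limiting.
J consumed = (3/3) × 21.31 = 21.31 mol
J remaining = 27.79 − 21.31 = 6.480 mol
mass = 6.480 × 205.60 = 1332 g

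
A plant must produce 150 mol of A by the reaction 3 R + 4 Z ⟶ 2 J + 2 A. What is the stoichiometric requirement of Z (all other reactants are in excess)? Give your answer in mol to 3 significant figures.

n(A) = 150.0 mol
n(Z) = (4/2) × 150.0 = 300.0 mol

300 mol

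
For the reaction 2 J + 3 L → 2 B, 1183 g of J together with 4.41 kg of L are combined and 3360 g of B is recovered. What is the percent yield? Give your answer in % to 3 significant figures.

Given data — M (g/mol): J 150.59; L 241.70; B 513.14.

83.4 %

n(J) = 1183 / 150.59 = 7.856 mol
n(L) = 4.410×1000 / 241.70 = 18.25 mol
n/ν for J = 7.856/2 = 3.928
n/ν for L = 18.25/3 = 6.083
Smallest n/ν is J → limiting reagent.
theoretical n(B) = (2/2) × 7.856 = 7.856 mol → 4031 g
% yield = 3360 / 4031 × 100 = 83.35 %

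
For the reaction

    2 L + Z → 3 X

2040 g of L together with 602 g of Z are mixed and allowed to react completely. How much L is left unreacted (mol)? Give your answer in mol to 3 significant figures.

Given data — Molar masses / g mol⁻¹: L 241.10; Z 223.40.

3.07 mol

n(L) = 2040 / 241.10 = 8.461 mol
n(Z) = 602.0 / 223.40 = 2.695 mol
n/ν for L = 8.461/2 = 4.231
n/ν for Z = 2.695/1 = 2.695
Smallest n/ν is Z → limiting reagent.
L consumed = (2/1) × 2.695 = 5.390 mol
L remaining = 8.461 − 5.390 = 3.071 mol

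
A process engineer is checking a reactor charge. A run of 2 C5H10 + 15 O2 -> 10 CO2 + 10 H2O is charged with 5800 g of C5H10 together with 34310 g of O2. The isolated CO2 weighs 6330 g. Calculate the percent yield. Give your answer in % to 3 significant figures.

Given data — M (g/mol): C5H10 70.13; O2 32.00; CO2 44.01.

n(C5H10) = 5800 / 70.13 = 82.70 mol
n(O2) = 34310 / 32.00 = 1072 mol
n/ν for C5H10 = 82.70/2 = 41.35
n/ν for O2 = 1072/15 = 71.47
Smallest n/ν is C5H10 → limiting reagent.
theoretical n(CO2) = (10/2) × 82.70 = 413.5 mol → 18200 g
% yield = 6330 / 18200 × 100 = 34.78 %

34.8 %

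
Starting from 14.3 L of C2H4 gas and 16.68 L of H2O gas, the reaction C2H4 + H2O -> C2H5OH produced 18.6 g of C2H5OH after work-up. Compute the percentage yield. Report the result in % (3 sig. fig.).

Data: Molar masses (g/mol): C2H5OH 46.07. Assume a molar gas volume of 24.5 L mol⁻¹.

69.2 %

n(C2H4) = 14.30 / 24.5 = 0.5837 mol
n(H2O) = 16.68 / 24.5 = 0.6808 mol
n/ν → C2H4: 0.5837, H2O: 0.6808; C2H4 is limiting.
theoretical n(C2H5OH) = (1/1) × 0.5837 = 0.5837 mol → 26.89 g
% yield = 18.6 / 26.89 × 100 = 69.17 %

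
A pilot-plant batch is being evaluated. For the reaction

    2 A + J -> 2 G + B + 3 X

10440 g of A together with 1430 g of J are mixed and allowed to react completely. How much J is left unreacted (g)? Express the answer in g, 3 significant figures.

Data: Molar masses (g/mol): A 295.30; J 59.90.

n(A) = 10440 / 295.30 = 35.35 mol
n(J) = 1430 / 59.90 = 23.87 mol
n/ν for A = 35.35/2 = 17.68
n/ν for J = 23.87/1 = 23.87
Smallest n/ν is A → limiting reagent.
J consumed = (1/2) × 35.35 = 17.68 mol
J remaining = 23.87 − 17.68 = 6.190 mol
mass = 6.190 × 59.90 = 370.8 g

371 g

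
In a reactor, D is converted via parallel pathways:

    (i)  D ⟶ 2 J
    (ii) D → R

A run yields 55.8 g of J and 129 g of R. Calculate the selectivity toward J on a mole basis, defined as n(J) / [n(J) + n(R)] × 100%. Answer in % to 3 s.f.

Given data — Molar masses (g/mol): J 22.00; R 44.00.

46.4 %

n(J) = 55.8 / 22.00 = 2.536 mol
n(R) = 129 / 44.00 = 2.932 mol
selectivity = 2.536/(2.536+2.932) × 100 = 46.38 %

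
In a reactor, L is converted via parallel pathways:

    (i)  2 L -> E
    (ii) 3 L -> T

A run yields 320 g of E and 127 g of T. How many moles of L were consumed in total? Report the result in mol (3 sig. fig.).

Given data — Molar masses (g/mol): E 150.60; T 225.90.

n(E) = 320 / 150.60 = 2.125 mol
n(T) = 127 / 225.90 = 0.5622 mol
n(L) via (i) = (2/1)×2.125 = 4.250 mol
n(L) via (ii) = (3/1)×0.5622 = 1.687 mol
total n(L) = 4.250 + 1.687 = 5.937 mol

5.94 mol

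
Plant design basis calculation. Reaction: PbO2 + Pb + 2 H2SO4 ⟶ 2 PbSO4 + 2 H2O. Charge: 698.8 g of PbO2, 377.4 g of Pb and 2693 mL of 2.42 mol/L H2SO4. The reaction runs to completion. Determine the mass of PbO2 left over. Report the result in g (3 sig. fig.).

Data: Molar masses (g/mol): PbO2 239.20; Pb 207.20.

263 g

n(PbO2) = 698.8 / 239.20 = 2.921 mol
n(Pb) = 377.4 / 207.20 = 1.821 mol
n(H2SO4) = 2.42 × 2693/1000 = 6.517 mol
n/ν for PbO2 = 2.921/1 = 2.921
n/ν for Pb = 1.821/1 = 1.821
n/ν for H2SO4 = 6.517/2 = 3.259
Smallest n/ν is Pb → limiting reagent.
PbO2 consumed = (1/1) × 1.821 = 1.821 mol
PbO2 remaining = 2.921 − 1.821 = 1.100 mol
mass = 1.100 × 239.20 = 263.1 g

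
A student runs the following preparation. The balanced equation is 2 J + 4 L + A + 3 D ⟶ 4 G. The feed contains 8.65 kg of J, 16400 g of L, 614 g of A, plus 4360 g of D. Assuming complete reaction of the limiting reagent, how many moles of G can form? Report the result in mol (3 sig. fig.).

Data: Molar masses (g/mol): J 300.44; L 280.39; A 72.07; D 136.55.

n(J) = 8.650×1000 / 300.44 = 28.79 mol
n(L) = 16400 / 280.39 = 58.49 mol
n(A) = 614.0 / 72.07 = 8.519 mol
n(D) = 4360 / 136.55 = 31.93 mol
n/ν for J = 28.79/2 = 14.40
n/ν for L = 58.49/4 = 14.62
n/ν for A = 8.519/1 = 8.519
n/ν for D = 31.93/3 = 10.64
Smallest n/ν is A → limiting reagent.
n(G) = (4/1) × 8.519 = 34.08 mol

34.1 mol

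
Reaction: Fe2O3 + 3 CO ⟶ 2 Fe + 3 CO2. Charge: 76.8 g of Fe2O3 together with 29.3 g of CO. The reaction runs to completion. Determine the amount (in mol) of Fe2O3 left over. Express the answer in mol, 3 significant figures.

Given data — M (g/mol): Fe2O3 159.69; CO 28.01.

n(Fe2O3) = 76.80 / 159.69 = 0.4809 mol
n(CO) = 29.30 / 28.01 = 1.046 mol
n/ν → Fe2O3: 0.4809, CO: 0.3487; CO is limiting.
Fe2O3 consumed = (1/3) × 1.046 = 0.3487 mol
Fe2O3 remaining = 0.4809 − 0.3487 = 0.1322 mol

0.132 mol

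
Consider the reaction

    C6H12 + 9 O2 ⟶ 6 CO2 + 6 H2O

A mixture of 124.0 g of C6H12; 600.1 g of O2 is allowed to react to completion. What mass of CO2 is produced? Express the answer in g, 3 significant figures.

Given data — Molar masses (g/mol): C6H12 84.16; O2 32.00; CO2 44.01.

389 g

n(C6H12) = 124.0 / 84.16 = 1.473 mol
n(O2) = 600.1 / 32.00 = 18.75 mol
n/ν → C6H12: 1.473, O2: 2.083; C6H12 is limiting.
n(CO2) = (6/1) × 1.473 = 8.838 mol
mass = 8.838 × 44.01 = 389.0 g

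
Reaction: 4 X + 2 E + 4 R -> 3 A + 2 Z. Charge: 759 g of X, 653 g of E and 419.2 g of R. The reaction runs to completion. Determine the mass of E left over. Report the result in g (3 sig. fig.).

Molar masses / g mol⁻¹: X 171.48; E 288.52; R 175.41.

n(X) = 759.0 / 171.48 = 4.426 mol
n(E) = 653.0 / 288.52 = 2.263 mol
n(R) = 419.2 / 175.41 = 2.390 mol
n/ν for X = 4.426/4 = 1.107
n/ν for E = 2.263/2 = 1.132
n/ν for R = 2.390/4 = 0.5975
Smallest n/ν is R → limiting reagent.
E consumed = (2/4) × 2.390 = 1.195 mol
E remaining = 2.263 − 1.195 = 1.068 mol
mass = 1.068 × 288.52 = 308.1 g

308 g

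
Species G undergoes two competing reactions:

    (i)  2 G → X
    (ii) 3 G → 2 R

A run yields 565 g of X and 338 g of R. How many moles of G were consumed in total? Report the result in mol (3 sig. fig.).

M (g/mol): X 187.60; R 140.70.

9.63 mol

n(X) = 565 / 187.60 = 3.012 mol
n(R) = 338 / 140.70 = 2.402 mol
n(G) via (i) = (2/1)×3.012 = 6.024 mol
n(G) via (ii) = (3/2)×2.402 = 3.603 mol
total n(G) = 6.024 + 3.603 = 9.627 mol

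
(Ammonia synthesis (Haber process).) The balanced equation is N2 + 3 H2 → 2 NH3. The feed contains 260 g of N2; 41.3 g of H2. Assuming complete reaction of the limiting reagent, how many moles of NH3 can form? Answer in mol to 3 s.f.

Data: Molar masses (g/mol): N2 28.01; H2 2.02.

13.6 mol

n(N2) = 260.0 / 28.01 = 9.282 mol
n(H2) = 41.30 / 2.02 = 20.45 mol
n/ν for N2 = 9.282/1 = 9.282
n/ν for H2 = 20.45/3 = 6.817
Smallest n/ν is H2 → limiting reagent.
n(NH3) = (2/3) × 20.45 = 13.63 mol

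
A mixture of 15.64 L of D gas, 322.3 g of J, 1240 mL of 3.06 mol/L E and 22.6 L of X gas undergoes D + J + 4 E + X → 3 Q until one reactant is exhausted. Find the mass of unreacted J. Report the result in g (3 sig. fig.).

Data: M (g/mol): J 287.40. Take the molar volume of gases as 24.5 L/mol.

139 g

n(D) = 15.64 / 24.5 = 0.6384 mol
n(J) = 322.3 / 287.40 = 1.121 mol
n(E) = 3.06 × 1240/1000 = 3.794 mol
n(X) = 22.60 / 24.5 = 0.9224 mol
n/ν for D = 0.6384/1 = 0.6384
n/ν for J = 1.121/1 = 1.121
n/ν for E = 3.794/4 = 0.9485
n/ν for X = 0.9224/1 = 0.9224
Smallest n/ν is D → limiting reagent.
J consumed = (1/1) × 0.6384 = 0.6384 mol
J remaining = 1.121 − 0.6384 = 0.4826 mol
mass = 0.4826 × 287.40 = 138.7 g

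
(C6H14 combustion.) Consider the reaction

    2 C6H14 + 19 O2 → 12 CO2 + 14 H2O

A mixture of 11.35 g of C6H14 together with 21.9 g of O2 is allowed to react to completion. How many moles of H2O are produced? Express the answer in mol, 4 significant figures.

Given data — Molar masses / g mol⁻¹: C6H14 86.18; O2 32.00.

0.5043 mol

n(C6H14) = 11.35 / 86.18 = 0.1317 mol
n(O2) = 21.90 / 32.00 = 0.6844 mol
n/ν → C6H14: 0.06585, O2: 0.03602; O2 is limiting.
n(H2O) = (14/19) × 0.6844 = 0.5043 mol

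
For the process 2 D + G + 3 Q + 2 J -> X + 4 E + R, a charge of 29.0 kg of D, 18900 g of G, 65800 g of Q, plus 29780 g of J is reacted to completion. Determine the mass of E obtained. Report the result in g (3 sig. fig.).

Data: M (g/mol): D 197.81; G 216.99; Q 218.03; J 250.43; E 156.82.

n(D) = 29.00×1000 / 197.81 = 146.6 mol
n(G) = 18900 / 216.99 = 87.10 mol
n(Q) = 65800 / 218.03 = 301.8 mol
n(J) = 29780 / 250.43 = 118.9 mol
n/ν for D = 146.6/2 = 73.30
n/ν for G = 87.10/1 = 87.10
n/ν for Q = 301.8/3 = 100.6
n/ν for J = 118.9/2 = 59.45
Smallest n/ν is J → limiting reagent.
n(E) = (4/2) × 118.9 = 237.8 mol
mass = 237.8 × 156.82 = 37290 g

37300 g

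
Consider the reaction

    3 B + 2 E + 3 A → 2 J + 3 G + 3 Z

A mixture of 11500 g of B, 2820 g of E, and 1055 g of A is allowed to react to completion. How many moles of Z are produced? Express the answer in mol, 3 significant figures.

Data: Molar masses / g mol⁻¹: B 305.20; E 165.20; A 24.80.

25.6 mol

n(B) = 11500 / 305.20 = 37.68 mol
n(E) = 2820 / 165.20 = 17.07 mol
n(A) = 1055 / 24.80 = 42.54 mol
n/ν for B = 37.68/3 = 12.56
n/ν for E = 17.07/2 = 8.535
n/ν for A = 42.54/3 = 14.18
Smallest n/ν is E → limiting reagent.
n(Z) = (3/2) × 17.07 = 25.61 mol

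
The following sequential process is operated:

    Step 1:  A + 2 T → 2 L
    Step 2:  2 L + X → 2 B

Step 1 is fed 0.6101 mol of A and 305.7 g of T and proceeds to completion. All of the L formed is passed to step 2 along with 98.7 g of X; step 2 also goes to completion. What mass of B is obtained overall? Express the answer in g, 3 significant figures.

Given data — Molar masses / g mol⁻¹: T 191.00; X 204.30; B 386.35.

Step 1:
n(A) = 0.6101 mol
n(T) = 305.7 / 191.00 = 1.601 mol
n/ν for A = 0.6101/1 = 0.6101
n/ν for T = 1.601/2 = 0.8005
Smallest n/ν is A → limiting reagent.
n(L) produced = (2/1) × 0.6101 = 1.220 mol
Step 2:
n(L) available = 1.220 mol
n(X) = 98.70 / 204.30 = 0.4831 mol
n/ν for L = 1.220/2 = 0.6100
n/ν for X = 0.4831/1 = 0.4831
Smallest n/ν is X → limiting reagent.
n(B) = (2/1) × 0.4831 = 0.9662 mol
mass = 0.9662 × 386.35 = 373.3 g

373 g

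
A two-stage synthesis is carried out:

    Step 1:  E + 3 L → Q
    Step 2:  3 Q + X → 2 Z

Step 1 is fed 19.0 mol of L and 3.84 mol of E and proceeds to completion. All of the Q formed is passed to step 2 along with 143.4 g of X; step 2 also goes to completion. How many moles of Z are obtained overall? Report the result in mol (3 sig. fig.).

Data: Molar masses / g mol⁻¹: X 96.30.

2.56 mol

Step 1:
n(L) = 19.00 mol
n(E) = 3.840 mol
n/ν for L = 19.00/3 = 6.333
n/ν for E = 3.840/1 = 3.840
Smallest n/ν is E → limiting reagent.
n(Q) produced = (1/1) × 3.840 = 3.840 mol
Step 2:
n(Q) available = 3.840 mol
n(X) = 143.4 / 96.30 = 1.489 mol
n/ν for Q = 3.840/3 = 1.280
n/ν for X = 1.489/1 = 1.489
Smallest n/ν is Q → limiting reagent.
n(Z) = (2/3) × 3.840 = 2.560 mol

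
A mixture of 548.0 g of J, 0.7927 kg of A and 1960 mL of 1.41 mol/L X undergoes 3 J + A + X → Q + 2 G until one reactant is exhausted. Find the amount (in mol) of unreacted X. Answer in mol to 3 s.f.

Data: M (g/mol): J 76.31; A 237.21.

0.370 mol

n(J) = 548.0 / 76.31 = 7.181 mol
n(A) = 0.7927×1000 / 237.21 = 3.342 mol
n(X) = 1.41 × 1960/1000 = 2.764 mol
n/ν for J = 7.181/3 = 2.394
n/ν for A = 3.342/1 = 3.342
n/ν for X = 2.764/1 = 2.764
Smallest n/ν is J → limiting reagent.
X consumed = (1/3) × 7.181 = 2.394 mol
X remaining = 2.764 − 2.394 = 0.3700 mol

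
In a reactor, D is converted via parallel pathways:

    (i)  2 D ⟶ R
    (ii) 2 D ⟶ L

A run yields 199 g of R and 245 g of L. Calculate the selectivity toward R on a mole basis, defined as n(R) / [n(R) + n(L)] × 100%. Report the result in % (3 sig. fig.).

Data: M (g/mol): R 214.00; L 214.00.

n(R) = 199 / 214.00 = 0.9299 mol
n(L) = 245 / 214.00 = 1.145 mol
selectivity = 0.9299/(0.9299+1.145) × 100 = 44.82 %

44.8 %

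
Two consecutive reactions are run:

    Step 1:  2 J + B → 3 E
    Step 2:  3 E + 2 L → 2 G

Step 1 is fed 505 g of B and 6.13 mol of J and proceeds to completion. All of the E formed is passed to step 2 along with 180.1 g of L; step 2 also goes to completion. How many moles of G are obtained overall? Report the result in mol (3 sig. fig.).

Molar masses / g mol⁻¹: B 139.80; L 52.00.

Step 1:
n(B) = 505.0 / 139.80 = 3.612 mol
n(J) = 6.130 mol
n/ν for B = 3.612/1 = 3.612
n/ν for J = 6.130/2 = 3.065
Smallest n/ν is J → limiting reagent.
n(E) produced = (3/2) × 6.130 = 9.195 mol
Step 2:
n(E) available = 9.195 mol
n(L) = 180.1 / 52.00 = 3.463 mol
n/ν for E = 9.195/3 = 3.065
n/ν for L = 3.463/2 = 1.732
Smallest n/ν is L → limiting reagent.
n(G) = (2/2) × 3.463 = 3.463 mol

3.46 mol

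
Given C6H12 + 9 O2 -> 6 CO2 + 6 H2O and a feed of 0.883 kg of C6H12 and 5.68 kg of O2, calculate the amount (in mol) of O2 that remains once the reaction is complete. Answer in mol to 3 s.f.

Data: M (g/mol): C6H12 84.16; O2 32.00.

83.1 mol

n(C6H12) = 0.8830×1000 / 84.16 = 10.49 mol
n(O2) = 5.680×1000 / 32.00 = 177.5 mol
n/ν → C6H12: 10.49, O2: 19.72; C6H12 is limiting.
O2 consumed = (9/1) × 10.49 = 94.41 mol
O2 remaining = 177.5 − 94.41 = 83.09 mol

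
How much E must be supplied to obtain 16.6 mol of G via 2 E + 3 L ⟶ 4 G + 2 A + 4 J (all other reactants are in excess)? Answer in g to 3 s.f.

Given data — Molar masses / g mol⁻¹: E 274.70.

2280 g

n(G) = 16.60 mol
n(E) = (2/4) × 16.60 = 8.300 mol
mass = 8.300 × 274.70 = 2280 g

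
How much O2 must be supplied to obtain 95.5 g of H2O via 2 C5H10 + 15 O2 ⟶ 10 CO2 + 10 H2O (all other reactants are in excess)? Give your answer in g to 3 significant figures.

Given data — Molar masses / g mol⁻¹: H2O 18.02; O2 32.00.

254 g

n(H2O) = 95.5 / 18.02 = 5.300 mol
n(O2) = (15/10) × 5.300 = 7.950 mol
mass = 7.950 × 32.00 = 254.4 g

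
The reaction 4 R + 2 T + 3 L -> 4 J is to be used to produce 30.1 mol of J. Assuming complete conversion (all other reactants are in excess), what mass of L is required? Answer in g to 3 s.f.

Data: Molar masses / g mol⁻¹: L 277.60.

6270 g

n(J) = 30.10 mol
n(L) = (3/4) × 30.10 = 22.58 mol
mass = 22.58 × 277.60 = 6268 g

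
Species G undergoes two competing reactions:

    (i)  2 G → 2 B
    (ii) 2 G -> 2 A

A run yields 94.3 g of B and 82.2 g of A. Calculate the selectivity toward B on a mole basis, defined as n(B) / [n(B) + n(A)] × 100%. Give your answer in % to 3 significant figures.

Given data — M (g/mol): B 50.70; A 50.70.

n(B) = 94.3 / 50.70 = 1.860 mol
n(A) = 82.2 / 50.70 = 1.621 mol
selectivity = 1.860/(1.860+1.621) × 100 = 53.43 %

53.4 %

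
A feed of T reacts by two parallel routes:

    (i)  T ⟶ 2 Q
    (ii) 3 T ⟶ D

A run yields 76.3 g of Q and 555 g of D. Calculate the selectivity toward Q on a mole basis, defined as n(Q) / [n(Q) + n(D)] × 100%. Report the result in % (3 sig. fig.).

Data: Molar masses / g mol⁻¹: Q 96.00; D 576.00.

n(Q) = 76.3 / 96.00 = 0.7948 mol
n(D) = 555 / 576.00 = 0.9635 mol
selectivity = 0.7948/(0.7948+0.9635) × 100 = 45.20 %

45.2 %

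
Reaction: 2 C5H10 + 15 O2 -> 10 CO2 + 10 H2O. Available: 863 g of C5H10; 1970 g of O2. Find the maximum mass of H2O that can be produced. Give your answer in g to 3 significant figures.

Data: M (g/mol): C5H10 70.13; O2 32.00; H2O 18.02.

n(C5H10) = 863.0 / 70.13 = 12.31 mol
n(O2) = 1970 / 32.00 = 61.56 mol
n/ν for C5H10 = 12.31/2 = 6.155
n/ν for O2 = 61.56/15 = 4.104
Smallest n/ν is O2 → limiting reagent.
n(H2O) = (10/15) × 61.56 = 41.04 mol
mass = 41.04 × 18.02 = 739.5 g

740 g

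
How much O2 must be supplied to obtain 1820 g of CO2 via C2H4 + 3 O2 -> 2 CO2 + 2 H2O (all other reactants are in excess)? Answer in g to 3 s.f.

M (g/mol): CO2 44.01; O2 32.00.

1990 g

n(CO2) = 1820 / 44.01 = 41.35 mol
n(O2) = (3/2) × 41.35 = 62.03 mol
mass = 62.03 × 32.00 = 1985 g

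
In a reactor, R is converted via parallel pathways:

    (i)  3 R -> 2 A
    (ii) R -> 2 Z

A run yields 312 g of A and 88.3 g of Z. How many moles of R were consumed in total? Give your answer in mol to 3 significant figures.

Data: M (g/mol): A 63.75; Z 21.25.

n(A) = 312 / 63.75 = 4.894 mol
n(Z) = 88.3 / 21.25 = 4.155 mol
n(R) via (i) = (3/2)×4.894 = 7.341 mol
n(R) via (ii) = (1/2)×4.155 = 2.078 mol
total n(R) = 7.341 + 2.078 = 9.419 mol

9.42 mol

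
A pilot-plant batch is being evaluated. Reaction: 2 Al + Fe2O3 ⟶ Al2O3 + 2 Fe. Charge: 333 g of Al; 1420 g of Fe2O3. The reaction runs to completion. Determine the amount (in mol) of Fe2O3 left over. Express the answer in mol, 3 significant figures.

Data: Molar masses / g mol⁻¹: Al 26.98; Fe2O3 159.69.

n(Al) = 333.0 / 26.98 = 12.34 mol
n(Fe2O3) = 1420 / 159.69 = 8.892 mol
n/ν for Al = 12.34/2 = 6.170
n/ν for Fe2O3 = 8.892/1 = 8.892
Smallest n/ν is Al → limiting reagent.
Fe2O3 consumed = (1/2) × 12.34 = 6.170 mol
Fe2O3 remaining = 8.892 − 6.170 = 2.722 mol

2.72 mol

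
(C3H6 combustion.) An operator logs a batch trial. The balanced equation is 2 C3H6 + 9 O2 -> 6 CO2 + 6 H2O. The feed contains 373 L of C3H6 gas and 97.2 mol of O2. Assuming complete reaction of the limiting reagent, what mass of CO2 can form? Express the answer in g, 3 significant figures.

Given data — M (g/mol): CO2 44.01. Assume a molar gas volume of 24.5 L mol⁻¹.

n(C3H6) = 373.0 / 24.5 = 15.22 mol
n(O2) = 97.20 mol
n/ν for C3H6 = 15.22/2 = 7.610
n/ν for O2 = 97.20/9 = 10.80
Smallest n/ν is C3H6 → limiting reagent.
n(CO2) = (6/2) × 15.22 = 45.66 mol
mass = 45.66 × 44.01 = 2009 g

2010 g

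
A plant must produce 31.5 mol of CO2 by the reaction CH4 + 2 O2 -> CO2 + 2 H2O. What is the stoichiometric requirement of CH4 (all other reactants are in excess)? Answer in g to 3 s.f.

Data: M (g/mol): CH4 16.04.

n(CO2) = 31.50 mol
n(CH4) = (1/1) × 31.50 = 31.50 mol
mass = 31.50 × 16.04 = 505.3 g

505 g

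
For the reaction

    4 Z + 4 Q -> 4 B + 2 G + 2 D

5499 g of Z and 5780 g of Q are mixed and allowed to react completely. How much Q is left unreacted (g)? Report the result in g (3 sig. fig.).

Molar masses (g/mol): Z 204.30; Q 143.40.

n(Z) = 5499 / 204.30 = 26.92 mol
n(Q) = 5780 / 143.40 = 40.31 mol
n/ν → Z: 6.730, Q: 10.08; Z is limiting.
Q consumed = (4/4) × 26.92 = 26.92 mol
Q remaining = 40.31 − 26.92 = 13.39 mol
mass = 13.39 × 143.40 = 1920 g

1920 g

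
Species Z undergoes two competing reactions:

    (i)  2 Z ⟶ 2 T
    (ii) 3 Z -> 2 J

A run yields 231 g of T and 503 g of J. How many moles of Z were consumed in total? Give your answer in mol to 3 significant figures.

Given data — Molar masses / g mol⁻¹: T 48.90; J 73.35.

15.0 mol

n(T) = 231 / 48.90 = 4.724 mol
n(J) = 503 / 73.35 = 6.858 mol
n(Z) via (i) = (2/2)×4.724 = 4.724 mol
n(Z) via (ii) = (3/2)×6.858 = 10.29 mol
total n(Z) = 4.724 + 10.29 = 15.01 mol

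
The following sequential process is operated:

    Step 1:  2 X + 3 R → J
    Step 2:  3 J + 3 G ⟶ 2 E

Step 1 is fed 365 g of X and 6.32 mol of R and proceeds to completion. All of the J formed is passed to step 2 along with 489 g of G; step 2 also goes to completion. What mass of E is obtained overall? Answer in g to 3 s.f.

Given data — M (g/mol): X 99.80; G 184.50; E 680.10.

829 g

Step 1:
n(X) = 365.0 / 99.80 = 3.657 mol
n(R) = 6.320 mol
n/ν for X = 3.657/2 = 1.829
n/ν for R = 6.320/3 = 2.107
Smallest n/ν is X → limiting reagent.
n(J) produced = (1/2) × 3.657 = 1.829 mol
Step 2:
n(J) available = 1.829 mol
n(G) = 489.0 / 184.50 = 2.650 mol
n/ν for J = 1.829/3 = 0.6097
n/ν for G = 2.650/3 = 0.8833
Smallest n/ν is J → limiting reagent.
n(E) = (2/3) × 1.829 = 1.219 mol
mass = 1.219 × 680.10 = 829.0 g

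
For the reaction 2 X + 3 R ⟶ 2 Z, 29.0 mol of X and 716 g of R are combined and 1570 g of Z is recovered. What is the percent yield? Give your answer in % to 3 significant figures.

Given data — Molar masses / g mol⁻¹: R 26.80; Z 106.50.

n(X) = 29.00 mol
n(R) = 716.0 / 26.80 = 26.72 mol
n/ν → X: 14.50, R: 8.907; R is limiting.
theoretical n(Z) = (2/3) × 26.72 = 17.81 mol → 1897 g
% yield = 1570 / 1897 × 100 = 82.76 %

82.8 %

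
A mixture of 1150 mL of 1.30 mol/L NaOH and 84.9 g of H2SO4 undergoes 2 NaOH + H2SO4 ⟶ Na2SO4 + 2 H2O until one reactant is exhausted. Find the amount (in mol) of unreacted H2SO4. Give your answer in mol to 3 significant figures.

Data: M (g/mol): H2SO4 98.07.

0.118 mol

n(NaOH) = 1.30 × 1150/1000 = 1.495 mol
n(H2SO4) = 84.90 / 98.07 = 0.8657 mol
n/ν → NaOH: 0.7475, H2SO4: 0.8657; NaOH is limiting.
H2SO4 consumed = (1/2) × 1.495 = 0.7475 mol
H2SO4 remaining = 0.8657 − 0.7475 = 0.1182 mol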